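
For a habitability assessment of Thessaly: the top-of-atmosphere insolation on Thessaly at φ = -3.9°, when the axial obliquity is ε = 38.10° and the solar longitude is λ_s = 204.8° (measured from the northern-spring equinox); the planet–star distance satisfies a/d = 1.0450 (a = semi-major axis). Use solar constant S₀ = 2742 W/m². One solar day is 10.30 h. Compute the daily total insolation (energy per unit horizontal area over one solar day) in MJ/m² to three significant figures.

35.0 MJ/m²

Solar declination: sin δ = sin ε · sin λ_s = sin 38.10° × sin 204.8° = -0.25882, so δ = -15.000°.
cos H₀ = −tan(-3.9°) tan(-15.000°) = -0.0183, H₀ = 1.5891 rad.
Bracket: H₀ sin φ sin δ + cos φ cos δ sin H₀ = 1.5891×-0.06802×-0.25882 + 0.99768×0.96593×0.99983 = 0.027976 + 0.963525 = 0.991501.
Inverse-square distance factor (a/d)² = 1.0450² = 1.092025.
Q̄ = (S₀/π) × 1.092025 × [bracket] = (2742/π) × 1.092025 × 0.991501 = 945.03 W/m².
Daily total = Q̄ × 10.30 h × 3600 s/h = 945.03 × 10.30 × 3600 / 10⁶ = 35.04 MJ/m².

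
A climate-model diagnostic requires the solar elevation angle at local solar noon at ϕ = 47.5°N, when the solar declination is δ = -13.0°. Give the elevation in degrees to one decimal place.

29.5°

At local noon the hour angle is zero, so the zenith angle equals |ϕ − δ| = |+47.5° − (-13.000°)| = 60.500°.
Elevation = 90° − 60.500° = 29.5°.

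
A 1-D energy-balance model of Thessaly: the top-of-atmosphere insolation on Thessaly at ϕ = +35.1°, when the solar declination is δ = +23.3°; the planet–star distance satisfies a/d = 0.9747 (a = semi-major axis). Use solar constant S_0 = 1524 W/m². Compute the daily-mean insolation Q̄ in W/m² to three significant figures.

Q̄ ≈ 527 W/m²

cos h₀ = −tan(+35.1°) tan(+23.300°) = -0.3027, h₀ = 1.8783 rad.
Bracket: h₀ sin ϕ sin δ + cos ϕ cos δ sin h₀ = 1.8783×0.57501×0.39555 + 0.81815×0.91845×0.95309 = 0.427210 + 0.716180 = 1.143390.
Inverse-square distance factor (a/d)² = 0.9747² = 0.950040.
Q̄ = (S_0/π) × 0.950040 × [bracket] = (1524/π) × 0.950040 × 1.143390 = 527.0 W/m².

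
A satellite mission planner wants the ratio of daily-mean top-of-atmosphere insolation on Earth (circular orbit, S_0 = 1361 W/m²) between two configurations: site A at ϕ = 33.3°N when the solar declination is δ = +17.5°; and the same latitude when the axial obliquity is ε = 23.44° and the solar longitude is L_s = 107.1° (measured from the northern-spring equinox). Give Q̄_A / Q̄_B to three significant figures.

— Configuration A (ϕ=+33.3°):
cos h₀ = −tan(+33.3°) tan(+17.500°) = -0.2071, h₀ = 1.7794 rad.
Bracket: h₀ sin ϕ sin δ + cos ϕ cos δ sin h₀ = 1.7794×0.54902×0.30071 + 0.83581×0.95372×0.97832 = 0.293771 + 0.779847 = 1.073618.
Q̄ = (S_0/π) × [bracket] = (1361/π) × 1.073618 = 465.11 W/m².
— Configuration B (ϕ=+33.3°):
Solar declination: sin δ = sin ε · sin L_s = sin 23.44° × sin 107.1° = 0.38020, so δ = +22.346°.
cos h₀ = −tan(+33.3°) tan(+22.346°) = -0.2700, h₀ = 1.8442 rad.
Bracket: h₀ sin ϕ sin δ + cos ϕ cos δ sin h₀ = 1.8442×0.54902×0.38020 + 0.83581×0.92490×0.96285 = 0.384954 + 0.744322 = 1.129276.
Q̄ = (S_0/π) × [bracket] = (1361/π) × 1.129276 = 489.22 W/m².
Ratio Q̄_A / Q̄_B = 465.11 / 489.22 = 0.9507.

Q̄_A / Q̄_B ≈ 0.951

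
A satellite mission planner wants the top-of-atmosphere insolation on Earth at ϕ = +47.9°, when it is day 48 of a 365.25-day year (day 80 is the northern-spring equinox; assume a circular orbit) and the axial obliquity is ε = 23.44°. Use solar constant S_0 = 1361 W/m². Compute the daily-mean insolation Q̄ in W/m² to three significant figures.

Q̄ ≈ 187 W/m²

Solar longitude: L_s = 360° × (48 − 80)/365.25 = -31.540°, i.e. -31.540° + 360° = 328.460°.
sin δ = sin 23.44° × sin 328.460° = -0.20808, so δ = -12.010°.
cos h₀ = −tan(+47.9°) tan(-12.010°) = 0.2354, h₀ = 1.3331 rad.
Bracket: h₀ sin ϕ sin δ + cos ϕ cos δ sin h₀ = 1.3331×0.74198×-0.20808 + 0.67043×0.97811×0.97189 = -0.205819 + 0.637321 = 0.431502.
Q̄ = (S_0/π) × [bracket] = (1361/π) × 0.431502 = 186.9 W/m².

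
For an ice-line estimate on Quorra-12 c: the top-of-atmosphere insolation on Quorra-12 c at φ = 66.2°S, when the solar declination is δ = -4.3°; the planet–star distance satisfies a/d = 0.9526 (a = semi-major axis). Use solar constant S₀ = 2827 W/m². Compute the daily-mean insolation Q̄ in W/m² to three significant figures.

Q̄ ≈ 421 W/m²

cos H₀ = −tan(-66.2°) tan(-4.300°) = -0.1705, H₀ = 1.7421 rad.
Bracket: H₀ sin φ sin δ + cos φ cos δ sin H₀ = 1.7421×-0.91496×-0.07498 + 0.40355×0.99719×0.98536 = 0.119515 + 0.396525 = 0.516040.
Inverse-square distance factor (a/d)² = 0.9526² = 0.907447.
Q̄ = (S₀/π) × 0.907447 × [bracket] = (2827/π) × 0.907447 × 0.516040 = 421.4 W/m².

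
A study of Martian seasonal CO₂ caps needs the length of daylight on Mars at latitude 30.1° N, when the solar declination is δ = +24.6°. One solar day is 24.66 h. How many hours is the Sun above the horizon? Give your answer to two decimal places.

14.44 h

cos H₀ = −tan φ · tan δ = −tan(+30.1°) × tan(+24.600°) = -0.2654, so H₀ = 1.8394 rad = 105.39°.
Daylight = 2H₀/(2π) × 24.66 h = (1.8394/π) × 24.66 = 14.44 h.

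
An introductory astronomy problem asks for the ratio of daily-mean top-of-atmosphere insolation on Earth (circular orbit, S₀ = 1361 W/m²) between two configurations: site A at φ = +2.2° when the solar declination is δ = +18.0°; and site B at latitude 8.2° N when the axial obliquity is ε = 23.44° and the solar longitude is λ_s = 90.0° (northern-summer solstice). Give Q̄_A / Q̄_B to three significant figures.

— Configuration A (φ=+2.2°):
cos H₀ = −tan(+2.2°) tan(+18.000°) = -0.0125, H₀ = 1.5833 rad.
Bracket: H₀ sin φ sin δ + cos φ cos δ sin H₀ = 1.5833×0.03839×0.30902 + 0.99926×0.95106×0.99992 = 0.018783 + 0.950280 = 0.969063.
Q̄ = (S₀/π) × [bracket] = (1361/π) × 0.969063 = 419.82 W/m².
— Configuration B (φ=+8.2°):
Solar declination: sin δ = sin ε · sin λ_s = sin 23.44° × sin 90.0° = 0.39779, so δ = +23.440°.
cos H₀ = −tan(+8.2°) tan(+23.440°) = -0.0625, H₀ = 1.6333 rad.
Bracket: H₀ sin φ sin δ + cos φ cos δ sin H₀ = 1.6333×0.14263×0.39779 + 0.98978×0.91748×0.99805 = 0.092668 + 0.906333 = 0.999001.
Q̄ = (S₀/π) × [bracket] = (1361/π) × 0.999001 = 432.79 W/m².
Ratio Q̄_A / Q̄_B = 419.82 / 432.79 = 0.9700.

Q̄_A / Q̄_B ≈ 0.970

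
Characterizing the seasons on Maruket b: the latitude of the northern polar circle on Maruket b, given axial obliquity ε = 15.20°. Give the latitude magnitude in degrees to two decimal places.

74.80°

The polar circle is the lowest latitude that experiences at least one full rotation of continuous daylight at the northern-summer solstice; it lies at |φ| = 90° − ε = 90° − 15.20° = 74.80°.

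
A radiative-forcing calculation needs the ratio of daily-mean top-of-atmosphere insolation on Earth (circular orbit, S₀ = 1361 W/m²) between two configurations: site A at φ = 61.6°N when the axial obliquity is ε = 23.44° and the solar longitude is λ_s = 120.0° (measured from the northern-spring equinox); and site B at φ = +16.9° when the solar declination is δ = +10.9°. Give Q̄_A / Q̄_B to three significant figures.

— Configuration A (φ=+61.6°):
Solar declination: sin δ = sin ε · sin λ_s = sin 23.44° × sin 120.0° = 0.34449, so δ = +20.151°.
cos H₀ = −tan(+61.6°) tan(+20.151°) = -0.6787, H₀ = 2.3168 rad.
Bracket: H₀ sin φ sin δ + cos φ cos δ sin H₀ = 2.3168×0.87965×0.34449 + 0.47562×0.93879×0.73444 = 0.702061 + 0.327933 = 1.029994.
Q̄ = (S₀/π) × [bracket] = (1361/π) × 1.029994 = 446.21 W/m².
— Configuration B (φ=+16.9°):
cos H₀ = −tan(+16.9°) tan(+10.900°) = -0.0585, H₀ = 1.6293 rad.
Bracket: H₀ sin φ sin δ + cos φ cos δ sin H₀ = 1.6293×0.29070×0.18910 + 0.95681×0.98196×0.99829 = 0.089565 + 0.937943 = 1.027508.
Q̄ = (S₀/π) × [bracket] = (1361/π) × 1.027508 = 445.14 W/m².
Ratio Q̄_A / Q̄_B = 446.21 / 445.14 = 1.002.

Q̄_A / Q̄_B ≈ 1.00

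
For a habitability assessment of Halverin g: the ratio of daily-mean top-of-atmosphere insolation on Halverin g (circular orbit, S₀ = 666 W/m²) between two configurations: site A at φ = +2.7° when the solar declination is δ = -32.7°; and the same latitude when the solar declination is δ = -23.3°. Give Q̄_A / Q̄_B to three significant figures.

— Configuration A (φ=+2.7°):
cos H₀ = −tan(+2.7°) tan(-32.700°) = 0.0303, H₀ = 1.5405 rad.
Bracket: H₀ sin φ sin δ + cos φ cos δ sin H₀ = 1.5405×0.04711×-0.54024 + 0.99889×0.84151×0.99954 = -0.039207 + 0.840189 = 0.800982.
Q̄ = (S₀/π) × [bracket] = (666/π) × 0.800982 = 169.80 W/m².
— Configuration B (φ=+2.7°):
cos H₀ = −tan(+2.7°) tan(-23.300°) = 0.0203, H₀ = 1.5505 rad.
Bracket: H₀ sin φ sin δ + cos φ cos δ sin H₀ = 1.5505×0.04711×-0.39555 + 0.99889×0.91845×0.99979 = -0.028893 + 0.917238 = 0.888345.
Q̄ = (S₀/π) × [bracket] = (666/π) × 0.888345 = 188.32 W/m².
Ratio Q̄_A / Q̄_B = 169.80 / 188.32 = 0.9017.

Q̄_A / Q̄_B ≈ 0.902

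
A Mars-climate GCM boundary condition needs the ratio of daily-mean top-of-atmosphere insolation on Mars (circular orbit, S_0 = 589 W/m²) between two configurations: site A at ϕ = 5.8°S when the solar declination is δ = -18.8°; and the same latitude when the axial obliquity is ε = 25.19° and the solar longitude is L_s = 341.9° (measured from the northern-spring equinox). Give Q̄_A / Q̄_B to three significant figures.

— Configuration A (ϕ=-5.8°):
cos h₀ = −tan(-5.8°) tan(-18.800°) = -0.0346, h₀ = 1.6054 rad.
Bracket: h₀ sin ϕ sin δ + cos ϕ cos δ sin h₀ = 1.6054×-0.10106×-0.32227 + 0.99488×0.94665×0.99940 = 0.052286 + 0.941238 = 0.993524.
Q̄ = (S_0/π) × [bracket] = (589/π) × 0.993524 = 186.27 W/m².
— Configuration B (ϕ=-5.8°):
Solar declination: sin δ = sin ε · sin L_s = sin 25.19° × sin 341.9° = -0.13223, so δ = -7.599°.
cos h₀ = −tan(-5.8°) tan(-7.599°) = -0.0136, h₀ = 1.5843 rad.
Bracket: h₀ sin ϕ sin δ + cos ϕ cos δ sin h₀ = 1.5843×-0.10106×-0.13223 + 0.99488×0.99122×0.99991 = 0.021171 + 0.986056 = 1.007227.
Q̄ = (S_0/π) × [bracket] = (589/π) × 1.007227 = 188.84 W/m².
Ratio Q̄_A / Q̄_B = 186.27 / 188.84 = 0.9864.

Q̄_A / Q̄_B ≈ 0.986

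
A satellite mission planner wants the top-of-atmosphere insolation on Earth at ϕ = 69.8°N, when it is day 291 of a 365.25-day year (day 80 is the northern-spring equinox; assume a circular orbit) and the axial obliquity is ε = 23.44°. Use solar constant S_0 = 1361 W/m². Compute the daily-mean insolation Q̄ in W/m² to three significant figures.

Q̄ ≈ 47.9 W/m²

Solar longitude: L_s = 360° × (291 − 80)/365.25 = 207.967°.
sin δ = sin 23.44° × sin 207.967° = -0.18655, so δ = -10.751°.
cos h₀ = −tan(+69.8°) tan(-10.751°) = 0.5161, h₀ = 1.0285 rad.
Bracket: h₀ sin ϕ sin δ + cos ϕ cos δ sin h₀ = 1.0285×0.93849×-0.18655 + 0.34530×0.98245×0.85654 = -0.180065 + 0.290573 = 0.110508.
Q̄ = (S_0/π) × [bracket] = (1361/π) × 0.110508 = 47.87 W/m².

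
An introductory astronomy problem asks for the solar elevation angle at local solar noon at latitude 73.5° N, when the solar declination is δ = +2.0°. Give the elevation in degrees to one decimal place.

At local noon the hour angle is zero, so the zenith angle equals |φ − δ| = |+73.5° − (+2.000°)| = 71.500°.
Elevation = 90° − 71.500° = 18.5°.

18.5°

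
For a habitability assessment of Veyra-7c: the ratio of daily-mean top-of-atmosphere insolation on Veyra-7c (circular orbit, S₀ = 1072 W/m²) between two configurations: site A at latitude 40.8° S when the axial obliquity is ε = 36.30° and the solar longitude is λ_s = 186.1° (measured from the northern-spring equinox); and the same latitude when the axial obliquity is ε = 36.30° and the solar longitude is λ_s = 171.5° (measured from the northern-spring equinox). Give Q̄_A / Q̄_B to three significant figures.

— Configuration A (φ=-40.8°):
Solar declination: sin δ = sin ε · sin λ_s = sin 36.30° × sin 186.1° = -0.06291, so δ = -3.607°.
cos H₀ = −tan(-40.8°) tan(-3.607°) = -0.0544, H₀ = 1.6252 rad.
Bracket: H₀ sin φ sin δ + cos φ cos δ sin H₀ = 1.6252×-0.65342×-0.06291 + 0.75700×0.99802×0.99852 = 0.066807 + 0.754383 = 0.821190.
Q̄ = (S₀/π) × [bracket] = (1072/π) × 0.821190 = 280.21 W/m².
— Configuration B (φ=-40.8°):
Solar declination: sin δ = sin ε · sin λ_s = sin 36.30° × sin 171.5° = 0.08751, so δ = +5.020°.
cos H₀ = −tan(-40.8°) tan(+5.020°) = 0.0758, H₀ = 1.4949 rad.
Bracket: H₀ sin φ sin δ + cos φ cos δ sin H₀ = 1.4949×-0.65342×0.08751 + 0.75700×0.99616×0.99712 = -0.085480 + 0.751921 = 0.666441.
Q̄ = (S₀/π) × [bracket] = (1072/π) × 0.666441 = 227.41 W/m².
Ratio Q̄_A / Q̄_B = 280.21 / 227.41 = 1.232.

Q̄_A / Q̄_B ≈ 1.23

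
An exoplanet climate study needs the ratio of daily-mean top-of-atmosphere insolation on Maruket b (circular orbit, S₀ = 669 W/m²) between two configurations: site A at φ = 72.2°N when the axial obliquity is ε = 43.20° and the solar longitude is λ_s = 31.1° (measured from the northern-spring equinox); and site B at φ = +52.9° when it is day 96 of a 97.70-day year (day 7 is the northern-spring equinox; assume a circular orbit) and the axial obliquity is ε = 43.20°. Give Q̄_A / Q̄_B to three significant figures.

— Configuration A (φ=+72.2°):
Solar declination: sin δ = sin ε · sin λ_s = sin 43.20° × sin 31.1° = 0.35359, so δ = +20.707°.
cos H₀ = −tan(+72.2°) tan(+20.707°) = -1.1774 ≤ −1 ⇒ polar day, H₀ = π.
Bracket: H₀ sin φ sin δ + cos φ cos δ sin H₀ = 3.1416×0.95213×0.35359 + 0.30570×0.93540×0.00000 = 1.057663 + 0.000000 = 1.057663.
Q̄ = (S₀/π) × [bracket] = (669/π) × 1.057663 = 225.23 W/m².
— Configuration B (φ=+52.9°):
Solar longitude: λ_s = 360° × (96 − 7)/97.70 = 327.943°.
sin δ = sin 43.20° × sin 327.943° = -0.36334, so δ = -21.305°.
cos H₀ = −tan(+52.9°) tan(-21.305°) = 0.5157, H₀ = 1.0290 rad.
Bracket: H₀ sin φ sin δ + cos φ cos δ sin H₀ = 1.0290×0.79758×-0.36334 + 0.60321×0.93166×0.85680 = -0.298197 + 0.481510 = 0.183313.
Q̄ = (S₀/π) × [bracket] = (669/π) × 0.183313 = 39.036 W/m².
Ratio Q̄_A / Q̄_B = 225.23 / 39.036 = 5.770.

Q̄_A / Q̄_B ≈ 5.77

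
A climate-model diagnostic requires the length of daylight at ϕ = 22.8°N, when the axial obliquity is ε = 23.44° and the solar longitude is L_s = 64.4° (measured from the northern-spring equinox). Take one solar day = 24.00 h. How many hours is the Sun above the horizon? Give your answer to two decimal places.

Solar declination: sin δ = sin ε · sin L_s = sin 23.44° × sin 64.4° = 0.35874, so δ = +21.023°.
cos h₀ = −tan ϕ · tan δ = −tan(+22.8°) × tan(+21.023°) = -0.1616, so h₀ = 1.7331 rad = 99.30°.
Daylight = 2h₀/(2π) × 24.00 h = (1.7331/π) × 24.00 = 13.24 h.

13.24 h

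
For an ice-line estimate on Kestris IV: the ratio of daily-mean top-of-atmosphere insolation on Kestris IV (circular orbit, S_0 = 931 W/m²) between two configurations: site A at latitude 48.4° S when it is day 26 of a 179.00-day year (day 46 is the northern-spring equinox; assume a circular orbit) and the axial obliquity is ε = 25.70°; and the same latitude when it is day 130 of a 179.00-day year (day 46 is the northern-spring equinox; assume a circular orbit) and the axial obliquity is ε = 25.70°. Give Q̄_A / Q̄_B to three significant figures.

Q̄_A / Q̄_B ≈ 1.77

— Configuration A (ϕ=-48.4°):
Solar longitude: L_s = 360° × (26 − 46)/179.00 = -40.223°, i.e. -40.223° + 360° = 319.777°.
sin δ = sin 25.70° × sin 319.777° = -0.28004, so δ = -16.263°.
cos h₀ = −tan(-48.4°) tan(-16.263°) = -0.3286, h₀ = 1.9056 rad.
Bracket: h₀ sin ϕ sin δ + cos ϕ cos δ sin h₀ = 1.9056×-0.74780×-0.28004 + 0.66393×0.95999×0.94448 = 0.399059 + 0.601980 = 1.001039.
Q̄ = (S_0/π) × [bracket] = (931/π) × 1.001039 = 296.65 W/m².
— Configuration B (ϕ=-48.4°):
Solar longitude: L_s = 360° × (130 − 46)/179.00 = 168.939°.
sin δ = sin 25.70° × sin 168.939° = 0.08320, so δ = +4.773°.
cos h₀ = −tan(-48.4°) tan(+4.773°) = 0.0940, h₀ = 1.4766 rad.
Bracket: h₀ sin ϕ sin δ + cos ϕ cos δ sin h₀ = 1.4766×-0.74780×0.08320 + 0.66393×0.99653×0.99557 = -0.091870 + 0.658695 = 0.566825.
Q̄ = (S_0/π) × [bracket] = (931/π) × 0.566825 = 167.98 W/m².
Ratio Q̄_A / Q̄_B = 296.65 / 167.98 = 1.766.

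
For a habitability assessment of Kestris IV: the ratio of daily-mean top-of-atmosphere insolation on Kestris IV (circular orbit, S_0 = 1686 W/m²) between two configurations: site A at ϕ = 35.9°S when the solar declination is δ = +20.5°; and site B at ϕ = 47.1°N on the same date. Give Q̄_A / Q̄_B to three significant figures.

— Configuration A (ϕ=-35.9°):
cos h₀ = −tan(-35.9°) tan(+20.500°) = 0.2706, h₀ = 1.2967 rad.
Bracket: h₀ sin ϕ sin δ + cos ϕ cos δ sin h₀ = 1.2967×-0.58637×0.35021 + 0.81004×0.93667×0.96268 = -0.266281 + 0.730424 = 0.464143.
Q̄ = (S_0/π) × [bracket] = (1686/π) × 0.464143 = 249.09 W/m².
— Configuration B (ϕ=+47.1°):
cos h₀ = −tan(+47.1°) tan(+20.500°) = -0.4023, h₀ = 1.9849 rad.
Bracket: h₀ sin ϕ sin δ + cos ϕ cos δ sin h₀ = 1.9849×0.73254×0.35021 + 0.68072×0.93667×0.91549 = 0.509212 + 0.583726 = 1.092938.
Q̄ = (S_0/π) × [bracket] = (1686/π) × 1.092938 = 586.55 W/m².
Ratio Q̄_A / Q̄_B = 249.09 / 586.55 = 0.4247.

Q̄_A / Q̄_B ≈ 0.425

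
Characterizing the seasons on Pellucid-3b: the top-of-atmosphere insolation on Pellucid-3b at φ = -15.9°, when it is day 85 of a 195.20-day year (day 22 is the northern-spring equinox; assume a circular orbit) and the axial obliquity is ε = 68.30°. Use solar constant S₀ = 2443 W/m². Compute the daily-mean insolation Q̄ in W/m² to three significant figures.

Solar longitude: λ_s = 360° × (85 − 22)/195.20 = 116.189°.
sin δ = sin 68.30° × sin 116.189° = 0.83375, so δ = +56.486°.
cos H₀ = −tan(-15.9°) tan(+56.486°) = 0.4301, H₀ = 1.1261 rad.
Bracket: H₀ sin φ sin δ + cos φ cos δ sin H₀ = 1.1261×-0.27396×0.83375 + 0.96174×0.55214×0.90276 = -0.257217 + 0.479379 = 0.222162.
Q̄ = (S₀/π) × [bracket] = (2443/π) × 0.222162 = 172.8 W/m².

Q̄ ≈ 173 W/m²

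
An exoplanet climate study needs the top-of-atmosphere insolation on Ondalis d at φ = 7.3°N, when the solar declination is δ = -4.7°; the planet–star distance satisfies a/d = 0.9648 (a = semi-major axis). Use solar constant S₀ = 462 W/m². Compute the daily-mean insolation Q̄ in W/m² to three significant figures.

Q̄ ≈ 133 W/m²

cos H₀ = −tan(+7.3°) tan(-4.700°) = 0.0105, H₀ = 1.5603 rad.
Bracket: H₀ sin φ sin δ + cos φ cos δ sin H₀ = 1.5603×0.12706×-0.08194 + 0.99189×0.99664×0.99994 = -0.016245 + 0.988498 = 0.972253.
Inverse-square distance factor (a/d)² = 0.9648² = 0.930839.
Q̄ = (S₀/π) × 0.930839 × [bracket] = (462/π) × 0.930839 × 0.972253 = 133.1 W/m².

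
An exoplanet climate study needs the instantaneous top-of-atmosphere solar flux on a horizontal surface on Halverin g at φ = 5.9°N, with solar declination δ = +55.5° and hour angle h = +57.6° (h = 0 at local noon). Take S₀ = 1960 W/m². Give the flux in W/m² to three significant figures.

758 W/m²

cos θ_z = sin φ sin δ + cos φ cos δ cos h = 0.084714 + 0.301888 = 0.386602.
Flux = S₀ · cos θ_z = 1960 × 0.386602 = 757.7 W/m².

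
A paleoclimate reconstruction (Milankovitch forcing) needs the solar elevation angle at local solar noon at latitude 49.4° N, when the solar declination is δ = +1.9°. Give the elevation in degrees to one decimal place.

At local noon the hour angle is zero, so the zenith angle equals |ϕ − δ| = |+49.4° − (+1.900°)| = 47.500°.
Elevation = 90° − 47.500° = 42.5°.

42.5°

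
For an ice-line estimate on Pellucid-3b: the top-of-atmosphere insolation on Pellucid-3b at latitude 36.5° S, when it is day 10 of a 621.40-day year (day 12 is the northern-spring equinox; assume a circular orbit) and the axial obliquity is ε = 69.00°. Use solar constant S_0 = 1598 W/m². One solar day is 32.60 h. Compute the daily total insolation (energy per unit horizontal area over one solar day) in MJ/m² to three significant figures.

Solar longitude: L_s = 360° × (10 − 12)/621.40 = -1.159°, i.e. -1.159° + 360° = 358.841°.
sin δ = sin 69.00° × sin 358.841° = -0.01888, so δ = -1.082°.
cos h₀ = −tan(-36.5°) tan(-1.082°) = -0.0140, h₀ = 1.5848 rad.
Bracket: h₀ sin ϕ sin δ + cos ϕ cos δ sin h₀ = 1.5848×-0.59482×-0.01888 + 0.80386×0.99982×0.99990 = 0.017798 + 0.803635 = 0.821433.
Q̄ = (S_0/π) × [bracket] = (1598/π) × 0.821433 = 417.83 W/m².
Daily total = Q̄ × 32.60 h × 3600 s/h = 417.83 × 32.60 × 3600 / 10⁶ = 49.04 MJ/m².

49.0 MJ/m²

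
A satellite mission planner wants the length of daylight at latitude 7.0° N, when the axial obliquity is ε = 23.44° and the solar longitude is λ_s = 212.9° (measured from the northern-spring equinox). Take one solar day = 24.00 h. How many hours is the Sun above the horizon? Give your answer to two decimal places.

Solar declination: sin δ = sin ε · sin λ_s = sin 23.44° × sin 212.9° = -0.21607, so δ = -12.478°.
cos H₀ = −tan φ · tan δ = −tan(+7.0°) × tan(-12.478°) = 0.0272, so H₀ = 1.5436 rad = 88.44°.
Daylight = 2H₀/(2π) × 24.00 h = (1.5436/π) × 24.00 = 11.79 h.

11.79 h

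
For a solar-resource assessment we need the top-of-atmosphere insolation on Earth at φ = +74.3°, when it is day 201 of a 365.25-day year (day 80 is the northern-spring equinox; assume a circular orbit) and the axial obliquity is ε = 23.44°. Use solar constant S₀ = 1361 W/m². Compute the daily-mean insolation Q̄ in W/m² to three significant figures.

Q̄ ≈ 455 W/m²

Solar longitude: λ_s = 360° × (201 − 80)/365.25 = 119.261°.
sin δ = sin 23.44° × sin 119.261° = 0.34703, so δ = +20.306°.
cos H₀ = −tan(+74.3°) tan(+20.306°) = -1.3164 ≤ −1 ⇒ polar day, H₀ = π.
Bracket: H₀ sin φ sin δ + cos φ cos δ sin H₀ = 3.1416×0.96269×0.34703 + 0.27060×0.93785×0.00000 = 1.049553 + 0.000000 = 1.049553.
Q̄ = (S₀/π) × [bracket] = (1361/π) × 1.049553 = 454.7 W/m².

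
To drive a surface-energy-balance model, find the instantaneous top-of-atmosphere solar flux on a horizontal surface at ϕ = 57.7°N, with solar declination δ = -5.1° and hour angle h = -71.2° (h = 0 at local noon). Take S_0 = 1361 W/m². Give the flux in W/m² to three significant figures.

cos θ_z = sin ϕ sin δ + cos ϕ cos δ cos h = -0.075139 + 0.171522 = 0.096383.
Flux = S_0 · cos θ_z = 1361 × 0.096383 = 131.2 W/m².

131 W/m²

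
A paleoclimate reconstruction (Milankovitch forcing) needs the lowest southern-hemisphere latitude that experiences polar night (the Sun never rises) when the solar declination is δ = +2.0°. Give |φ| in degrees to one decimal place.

|φ| = 88.0°

Polar night requires cos H₀ = −tan φ tan δ ≥ 1, i.e. tan φ tan δ ≤ −1.
The boundary is |tan φ| · |tan δ| = 1, so |φ| = 90° − |δ| = 90° − 2.0° = 88.0° in the southern hemisphere.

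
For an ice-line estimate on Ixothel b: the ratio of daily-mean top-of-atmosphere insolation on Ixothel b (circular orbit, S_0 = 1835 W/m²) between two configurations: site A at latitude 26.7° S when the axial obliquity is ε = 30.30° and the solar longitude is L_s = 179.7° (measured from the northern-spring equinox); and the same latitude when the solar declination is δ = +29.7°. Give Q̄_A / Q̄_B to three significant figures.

— Configuration A (ϕ=-26.7°):
Solar declination: sin δ = sin ε · sin L_s = sin 30.30° × sin 179.7° = 0.00264, so δ = +0.151°.
cos h₀ = −tan(-26.7°) tan(+0.151°) = 0.0013, h₀ = 1.5695 rad.
Bracket: h₀ sin ϕ sin δ + cos ϕ cos δ sin h₀ = 1.5695×-0.44932×0.00264 + 0.89337×1.00000×1.00000 = -0.001862 + 0.893370 = 0.891508.
Q̄ = (S_0/π) × [bracket] = (1835/π) × 0.891508 = 520.73 W/m².
— Configuration B (ϕ=-26.7°):
cos h₀ = −tan(-26.7°) tan(+29.700°) = 0.2869, h₀ = 1.2798 rad.
Bracket: h₀ sin ϕ sin δ + cos ϕ cos δ sin h₀ = 1.2798×-0.44932×0.49546 + 0.89337×0.86863×0.95797 = -0.284909 + 0.743392 = 0.458483.
Q̄ = (S_0/π) × [bracket] = (1835/π) × 0.458483 = 267.80 W/m².
Ratio Q̄_A / Q̄_B = 520.73 / 267.80 = 1.944.

Q̄_A / Q̄_B ≈ 1.94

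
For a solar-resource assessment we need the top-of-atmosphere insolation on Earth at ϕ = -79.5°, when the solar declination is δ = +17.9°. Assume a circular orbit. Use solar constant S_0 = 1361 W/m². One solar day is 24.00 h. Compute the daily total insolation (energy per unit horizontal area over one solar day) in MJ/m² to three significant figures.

0.00 MJ/m²

cos h₀ = −tan(-79.5°) tan(+17.900°) = 1.7427 ≥ 1 ⇒ polar night, h₀ = 0 and Q̄ = 0.
Daily total = Q̄ × 24.00 h × 3600 s/h = 0.00 MJ/m².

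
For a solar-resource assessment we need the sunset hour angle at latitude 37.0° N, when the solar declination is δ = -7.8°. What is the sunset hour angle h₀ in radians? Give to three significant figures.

cos h₀ = −tan ϕ · tan δ = −tan(+37.0°) × tan(-7.800°) = 0.1032, so h₀ = 1.4674 rad = 84.08°.

h₀ = 1.47 rad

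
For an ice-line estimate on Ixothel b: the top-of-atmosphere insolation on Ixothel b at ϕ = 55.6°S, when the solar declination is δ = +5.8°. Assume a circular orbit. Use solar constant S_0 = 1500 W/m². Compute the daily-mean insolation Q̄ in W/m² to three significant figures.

Q̄ ≈ 209 W/m²

cos h₀ = −tan(-55.6°) tan(+5.800°) = 0.1483, h₀ = 1.4219 rad.
Bracket: h₀ sin ϕ sin δ + cos ϕ cos δ sin h₀ = 1.4219×-0.82511×0.10106 + 0.56497×0.99488×0.98894 = -0.118566 + 0.555861 = 0.437295.
Q̄ = (S_0/π) × [bracket] = (1500/π) × 0.437295 = 208.8 W/m².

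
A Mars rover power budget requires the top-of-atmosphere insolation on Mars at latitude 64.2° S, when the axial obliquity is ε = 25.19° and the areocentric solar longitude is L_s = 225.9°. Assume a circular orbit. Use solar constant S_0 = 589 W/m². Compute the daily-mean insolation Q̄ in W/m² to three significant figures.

sin δ = sin 25.19° × sin 225.9° = -0.30565, so δ = -17.797°.
cos h₀ = −tan(-64.2°) tan(-17.797°) = -0.6640, h₀ = 2.2970 rad.
Bracket: h₀ sin ϕ sin δ + cos ϕ cos δ sin h₀ = 2.2970×-0.90032×-0.30565 + 0.43523×0.95214×0.74769 = 0.632095 + 0.309843 = 0.941938.
Q̄ = (S_0/π) × [bracket] = (589/π) × 0.941938 = 176.6 W/m².

Q̄ ≈ 177 W/m²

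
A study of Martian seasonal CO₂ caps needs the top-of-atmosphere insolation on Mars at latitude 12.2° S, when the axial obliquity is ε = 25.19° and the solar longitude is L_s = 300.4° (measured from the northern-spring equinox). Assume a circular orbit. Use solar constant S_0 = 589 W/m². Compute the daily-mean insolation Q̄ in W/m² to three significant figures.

Q̄ ≈ 194 W/m²

Solar declination: sin δ = sin ε · sin L_s = sin 25.19° × sin 300.4° = -0.36710, so δ = -21.537°.
cos h₀ = −tan(-12.2°) tan(-21.537°) = -0.0853, h₀ = 1.6562 rad.
Bracket: h₀ sin ϕ sin δ + cos ϕ cos δ sin h₀ = 1.6562×-0.21132×-0.36710 + 0.97742×0.93018×0.99635 = 0.128481 + 0.905858 = 1.034339.
Q̄ = (S_0/π) × [bracket] = (589/π) × 1.034339 = 193.9 W/m².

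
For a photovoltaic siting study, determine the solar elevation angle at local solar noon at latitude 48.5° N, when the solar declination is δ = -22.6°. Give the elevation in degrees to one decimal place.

At local noon the hour angle is zero, so the zenith angle equals |φ − δ| = |+48.5° − (-22.600°)| = 71.100°.
Elevation = 90° − 71.100° = 18.9°.

18.9°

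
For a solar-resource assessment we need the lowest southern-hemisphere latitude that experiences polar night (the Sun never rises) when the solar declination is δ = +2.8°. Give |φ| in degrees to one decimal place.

Polar night requires cos H₀ = −tan φ tan δ ≥ 1, i.e. tan φ tan δ ≤ −1.
The boundary is |tan φ| · |tan δ| = 1, so |φ| = 90° − |δ| = 90° − 2.8° = 87.2° in the southern hemisphere.

|φ| = 87.2°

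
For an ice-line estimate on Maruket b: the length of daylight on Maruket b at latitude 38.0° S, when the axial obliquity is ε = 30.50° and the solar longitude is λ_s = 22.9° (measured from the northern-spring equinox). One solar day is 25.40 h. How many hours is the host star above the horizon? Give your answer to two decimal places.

11.42 h

Solar declination: sin δ = sin ε · sin λ_s = sin 30.50° × sin 22.9° = 0.19750, so δ = +11.391°.
cos H₀ = −tan φ · tan δ = −tan(-38.0°) × tan(+11.391°) = 0.1574, so H₀ = 1.4127 rad = 80.94°.
Daylight = 2H₀/(2π) × 25.40 h = (1.4127/π) × 25.40 = 11.42 h.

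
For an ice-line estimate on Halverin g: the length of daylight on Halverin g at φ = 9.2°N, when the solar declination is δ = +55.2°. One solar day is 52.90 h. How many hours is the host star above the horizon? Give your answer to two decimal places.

cos H₀ = −tan φ · tan δ = −tan(+9.2°) × tan(+55.200°) = -0.2330, so H₀ = 1.8060 rad = 103.48°.
Daylight = 2H₀/(2π) × 52.90 h = (1.8060/π) × 52.90 = 30.41 h.

30.41 h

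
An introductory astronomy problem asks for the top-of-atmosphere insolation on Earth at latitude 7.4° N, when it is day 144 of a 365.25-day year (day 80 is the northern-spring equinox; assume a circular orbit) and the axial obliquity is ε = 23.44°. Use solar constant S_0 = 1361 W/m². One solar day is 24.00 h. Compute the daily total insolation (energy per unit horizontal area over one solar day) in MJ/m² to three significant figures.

37.4 MJ/m²

Solar longitude: L_s = 360° × (144 − 80)/365.25 = 63.080°.
sin δ = sin 23.44° × sin 63.080° = 0.35468, so δ = +20.774°.
cos h₀ = −tan(+7.4°) tan(+20.774°) = -0.0493, h₀ = 1.6201 rad.
Bracket: h₀ sin ϕ sin δ + cos ϕ cos δ sin h₀ = 1.6201×0.12880×0.35468 + 0.99167×0.93499×0.99879 = 0.074011 + 0.926080 = 1.000091.
Q̄ = (S_0/π) × [bracket] = (1361/π) × 1.000091 = 433.26 W/m².
Daily total = Q̄ × 24.00 h × 3600 s/h = 433.26 × 24.00 × 3600 / 10⁶ = 37.43 MJ/m².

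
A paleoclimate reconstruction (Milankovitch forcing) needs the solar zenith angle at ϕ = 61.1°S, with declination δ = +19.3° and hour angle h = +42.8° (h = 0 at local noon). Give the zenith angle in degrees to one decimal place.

θ_z = 87.4°

cos θ_z = sin ϕ sin δ + cos ϕ cos δ cos h = -0.289354 + 0.334671 = 0.045317.
θ_z = arccos(0.045317) = 87.4°.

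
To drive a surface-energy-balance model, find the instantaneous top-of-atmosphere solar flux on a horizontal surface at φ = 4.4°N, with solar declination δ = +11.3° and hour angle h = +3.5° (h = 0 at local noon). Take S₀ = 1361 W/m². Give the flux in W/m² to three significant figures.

1.35e+03 W/m²

cos θ_z = sin φ sin δ + cos φ cos δ cos h = 0.015033 + 0.975901 = 0.990934.
Flux = S₀ · cos θ_z = 1361 × 0.990934 = 1349 W/m².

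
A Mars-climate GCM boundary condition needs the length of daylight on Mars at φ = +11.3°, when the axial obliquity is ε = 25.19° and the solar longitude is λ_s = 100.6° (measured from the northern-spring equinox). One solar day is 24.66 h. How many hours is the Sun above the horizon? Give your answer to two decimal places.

13.05 h

Solar declination: sin δ = sin ε · sin λ_s = sin 25.19° × sin 100.6° = 0.41836, so δ = +24.731°.
cos H₀ = −tan φ · tan δ = −tan(+11.3°) × tan(+24.731°) = -0.0920, so H₀ = 1.6630 rad = 95.28°.
Daylight = 2H₀/(2π) × 24.66 h = (1.6630/π) × 24.66 = 13.05 h.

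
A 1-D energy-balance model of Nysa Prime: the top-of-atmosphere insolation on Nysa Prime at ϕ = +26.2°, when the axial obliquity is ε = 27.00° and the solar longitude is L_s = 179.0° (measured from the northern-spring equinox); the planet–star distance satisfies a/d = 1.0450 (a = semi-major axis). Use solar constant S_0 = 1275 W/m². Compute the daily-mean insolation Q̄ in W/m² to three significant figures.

Solar declination: sin δ = sin ε · sin L_s = sin 27.00° × sin 179.0° = 0.00792, so δ = +0.454°.
cos h₀ = −tan(+26.2°) tan(+0.454°) = -0.0039, h₀ = 1.5747 rad.
Bracket: h₀ sin ϕ sin δ + cos ϕ cos δ sin h₀ = 1.5747×0.44151×0.00792 + 0.89726×0.99997×0.99999 = 0.005506 + 0.897224 = 0.902730.
Inverse-square distance factor (a/d)² = 1.0450² = 1.092025.
Q̄ = (S_0/π) × 1.092025 × [bracket] = (1275/π) × 1.092025 × 0.902730 = 400.1 W/m².

Q̄ ≈ 400 W/m²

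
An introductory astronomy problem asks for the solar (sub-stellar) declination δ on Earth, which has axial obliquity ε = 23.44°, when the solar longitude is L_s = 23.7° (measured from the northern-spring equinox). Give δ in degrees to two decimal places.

sin δ = sin ε · sin L_s = sin 23.44° × sin 23.7° = 0.159890.
δ = arcsin(0.159890) = +9.20°.

δ = +9.20°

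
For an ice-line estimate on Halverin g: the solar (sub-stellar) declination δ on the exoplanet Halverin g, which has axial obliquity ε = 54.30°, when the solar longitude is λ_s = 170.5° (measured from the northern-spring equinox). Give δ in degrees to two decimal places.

sin δ = sin ε · sin λ_s = sin 54.30° × sin 170.5° = 0.134032.
δ = arcsin(0.134032) = +7.70°.

δ = +7.70°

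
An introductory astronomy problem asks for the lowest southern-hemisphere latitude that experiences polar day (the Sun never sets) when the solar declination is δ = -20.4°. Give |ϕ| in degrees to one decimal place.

|ϕ| = 69.6°

Polar day requires cos h₀ = −tan ϕ tan δ ≤ −1, i.e. tan ϕ tan δ ≥ 1.
The boundary is |tan ϕ| · |tan δ| = 1, so |ϕ| = 90° − |δ| = 90° − 20.4° = 69.6° in the southern hemisphere.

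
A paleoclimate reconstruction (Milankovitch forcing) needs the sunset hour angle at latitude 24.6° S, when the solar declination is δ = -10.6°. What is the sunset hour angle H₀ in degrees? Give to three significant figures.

cos H₀ = −tan φ · tan δ = −tan(-24.6°) × tan(-10.600°) = -0.0857, so H₀ = 1.6566 rad = 94.92°.

H₀ = 94.9°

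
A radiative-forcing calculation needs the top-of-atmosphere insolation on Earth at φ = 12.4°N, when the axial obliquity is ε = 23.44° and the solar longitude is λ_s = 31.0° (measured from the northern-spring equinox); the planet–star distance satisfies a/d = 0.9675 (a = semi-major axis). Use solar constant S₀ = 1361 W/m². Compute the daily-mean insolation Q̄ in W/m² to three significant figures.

Q̄ ≈ 416 W/m²

Solar declination: sin δ = sin ε · sin λ_s = sin 23.44° × sin 31.0° = 0.20488, so δ = +11.822°.
cos H₀ = −tan(+12.4°) tan(+11.822°) = -0.0460, H₀ = 1.6168 rad.
Bracket: H₀ sin φ sin δ + cos φ cos δ sin H₀ = 1.6168×0.21474×0.20488 + 0.97667×0.97879×0.99894 = 0.071133 + 0.954942 = 1.026075.
Inverse-square distance factor (a/d)² = 0.9675² = 0.936056.
Q̄ = (S₀/π) × 0.936056 × [bracket] = (1361/π) × 0.936056 × 1.026075 = 416.1 W/m².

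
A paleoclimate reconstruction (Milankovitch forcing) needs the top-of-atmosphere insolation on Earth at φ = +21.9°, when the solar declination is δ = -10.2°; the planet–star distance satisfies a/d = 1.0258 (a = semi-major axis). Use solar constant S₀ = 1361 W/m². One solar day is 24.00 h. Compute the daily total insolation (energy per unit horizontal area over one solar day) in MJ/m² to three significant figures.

cos H₀ = −tan(+21.9°) tan(-10.200°) = 0.0723, H₀ = 1.4984 rad.
Bracket: H₀ sin φ sin δ + cos φ cos δ sin H₀ = 1.4984×0.37299×-0.17708 + 0.92784×0.98420×0.99738 = -0.098968 + 0.910788 = 0.811820.
Inverse-square distance factor (a/d)² = 1.0258² = 1.052266.
Q̄ = (S₀/π) × 1.052266 × [bracket] = (1361/π) × 1.052266 × 0.811820 = 370.08 W/m².
Daily total = Q̄ × 24.00 h × 3600 s/h = 370.08 × 24.00 × 3600 / 10⁶ = 31.97 MJ/m².

32.0 MJ/m²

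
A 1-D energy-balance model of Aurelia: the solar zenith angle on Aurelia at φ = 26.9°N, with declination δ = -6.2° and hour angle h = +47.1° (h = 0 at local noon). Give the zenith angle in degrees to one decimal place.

cos θ_z = sin φ sin δ + cos φ cos δ cos h = -0.048863 + 0.603514 = 0.554651.
θ_z = arccos(0.554651) = 56.3°.

θ_z = 56.3°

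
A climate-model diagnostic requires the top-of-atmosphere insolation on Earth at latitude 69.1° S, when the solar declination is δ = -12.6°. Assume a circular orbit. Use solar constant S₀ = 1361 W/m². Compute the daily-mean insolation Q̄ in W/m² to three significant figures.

cos H₀ = −tan(-69.1°) tan(-12.600°) = -0.5854, H₀ = 2.1961 rad.
Bracket: H₀ sin φ sin δ + cos φ cos δ sin H₀ = 2.1961×-0.93420×-0.21814 + 0.35674×0.97592×0.81077 = 0.447535 + 0.282269 = 0.729804.
Q̄ = (S₀/π) × [bracket] = (1361/π) × 0.729804 = 316.2 W/m².

Q̄ ≈ 316 W/m²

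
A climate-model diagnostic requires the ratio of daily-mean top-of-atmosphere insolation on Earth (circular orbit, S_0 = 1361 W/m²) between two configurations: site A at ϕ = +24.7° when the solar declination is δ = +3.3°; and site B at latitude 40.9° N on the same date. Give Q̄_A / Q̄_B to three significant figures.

Q̄_A / Q̄_B ≈ 1.16

— Configuration A (ϕ=+24.7°):
cos h₀ = −tan(+24.7°) tan(+3.300°) = -0.0265, h₀ = 1.5973 rad.
Bracket: h₀ sin ϕ sin δ + cos ϕ cos δ sin h₀ = 1.5973×0.41787×0.05756 + 0.90851×0.99834×0.99965 = 0.038419 + 0.906684 = 0.945103.
Q̄ = (S_0/π) × [bracket] = (1361/π) × 0.945103 = 409.44 W/m².
— Configuration B (ϕ=+40.9°):
cos h₀ = −tan(+40.9°) tan(+3.300°) = -0.0499, h₀ = 1.6208 rad.
Bracket: h₀ sin ϕ sin δ + cos ϕ cos δ sin h₀ = 1.6208×0.65474×0.05756 + 0.75585×0.99834×0.99875 = 0.061083 + 0.753652 = 0.814735.
Q̄ = (S_0/π) × [bracket] = (1361/π) × 0.814735 = 352.96 W/m².
Ratio Q̄_A / Q̄_B = 409.44 / 352.96 = 1.160.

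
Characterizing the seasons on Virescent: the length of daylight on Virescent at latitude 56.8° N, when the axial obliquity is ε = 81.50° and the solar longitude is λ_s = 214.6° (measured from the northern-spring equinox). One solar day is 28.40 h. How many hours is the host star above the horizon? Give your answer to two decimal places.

0.00 h

Solar declination: sin δ = sin ε · sin λ_s = sin 81.50° × sin 214.6° = -0.56161, so δ = -34.167°.
cos H₀ = −tan φ · tan δ = 1.0372 ≥ 1, so the host star never rises (polar night) and H₀ = 0.
Daylight = 2H₀/(2π) × 28.40 h = (0.0000/π) × 28.40 = 0.00 h.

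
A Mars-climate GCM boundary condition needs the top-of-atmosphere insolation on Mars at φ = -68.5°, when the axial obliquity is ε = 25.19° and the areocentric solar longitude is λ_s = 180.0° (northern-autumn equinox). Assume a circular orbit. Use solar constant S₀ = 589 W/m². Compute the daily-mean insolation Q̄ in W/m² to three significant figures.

Q̄ ≈ 68.7 W/m²

sin δ = sin 25.19° × sin 180.0° = 0.00000, so δ = +0.000°.
cos H₀ = −tan(-68.5°) tan(+0.000°) = 0.0000, H₀ = 1.5708 rad.
Bracket: H₀ sin φ sin δ + cos φ cos δ sin H₀ = 1.5708×-0.93042×0.00000 + 0.36650×1.00000×1.00000 = -0.000000 + 0.366500 = 0.366500.
Q̄ = (S₀/π) × [bracket] = (589/π) × 0.366500 = 68.71 W/m².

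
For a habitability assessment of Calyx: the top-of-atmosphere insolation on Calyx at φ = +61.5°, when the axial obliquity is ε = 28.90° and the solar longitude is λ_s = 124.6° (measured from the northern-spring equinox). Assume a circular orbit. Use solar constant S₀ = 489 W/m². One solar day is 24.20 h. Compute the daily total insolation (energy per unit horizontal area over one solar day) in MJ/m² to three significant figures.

Solar declination: sin δ = sin ε · sin λ_s = sin 28.90° × sin 124.6° = 0.39781, so δ = +23.441°.
cos H₀ = −tan(+61.5°) tan(+23.441°) = -0.7986, H₀ = 2.4957 rad.
Bracket: H₀ sin φ sin δ + cos φ cos δ sin H₀ = 2.4957×0.87882×0.39781 + 0.47716×0.91747×0.60189 = 0.872505 + 0.263495 = 1.136000.
Q̄ = (S₀/π) × [bracket] = (489/π) × 1.136000 = 176.82 W/m².
Daily total = Q̄ × 24.20 h × 3600 s/h = 176.82 × 24.20 × 3600 / 10⁶ = 15.40 MJ/m².

15.4 MJ/m²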